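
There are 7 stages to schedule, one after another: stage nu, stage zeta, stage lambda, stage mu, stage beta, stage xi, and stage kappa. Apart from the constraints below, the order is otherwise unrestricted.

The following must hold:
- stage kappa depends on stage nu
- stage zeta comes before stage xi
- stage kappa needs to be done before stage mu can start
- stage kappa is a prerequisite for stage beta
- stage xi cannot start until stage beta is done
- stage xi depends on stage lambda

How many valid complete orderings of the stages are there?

80

3 stages have no prerequisites (stage nu, stage zeta, stage lambda), so any of them could come first.
Systematically extending each partial ordering one stage at a time and counting, there are 80 complete orderings.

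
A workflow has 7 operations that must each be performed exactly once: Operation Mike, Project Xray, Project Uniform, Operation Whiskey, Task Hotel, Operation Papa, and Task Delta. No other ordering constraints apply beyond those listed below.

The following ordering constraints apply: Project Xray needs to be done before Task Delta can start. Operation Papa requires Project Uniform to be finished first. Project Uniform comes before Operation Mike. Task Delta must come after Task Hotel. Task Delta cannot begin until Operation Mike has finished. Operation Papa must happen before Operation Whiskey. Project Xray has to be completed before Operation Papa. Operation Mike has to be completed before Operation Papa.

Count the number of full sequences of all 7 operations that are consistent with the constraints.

45

The operations with no prerequisites are Project Xray, Project Uniform, Task Hotel; any of them can be placed first.
Systematically extending each partial ordering one operation at a time and counting, there are 45 complete orderings.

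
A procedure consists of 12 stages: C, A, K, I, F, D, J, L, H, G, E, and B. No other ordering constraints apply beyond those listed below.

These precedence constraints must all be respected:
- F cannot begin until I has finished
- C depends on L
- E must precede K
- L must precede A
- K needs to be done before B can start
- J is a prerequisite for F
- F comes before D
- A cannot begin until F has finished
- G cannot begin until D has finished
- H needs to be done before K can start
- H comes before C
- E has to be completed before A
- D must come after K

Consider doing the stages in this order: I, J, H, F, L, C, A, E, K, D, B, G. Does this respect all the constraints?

In the proposed order, A appears before E.
But one of the constraints requires E before A, so this ordering violates it.

No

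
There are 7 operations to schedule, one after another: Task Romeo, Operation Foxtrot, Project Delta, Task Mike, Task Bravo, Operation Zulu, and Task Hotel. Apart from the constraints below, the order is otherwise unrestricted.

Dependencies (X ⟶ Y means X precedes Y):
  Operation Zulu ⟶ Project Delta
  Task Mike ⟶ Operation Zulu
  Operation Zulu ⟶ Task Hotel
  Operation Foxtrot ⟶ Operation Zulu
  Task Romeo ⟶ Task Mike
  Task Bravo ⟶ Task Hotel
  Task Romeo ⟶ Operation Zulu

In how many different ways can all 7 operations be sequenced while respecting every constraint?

3 operations have no prerequisites (Task Romeo, Operation Foxtrot, Task Bravo), so any of them could come first.
Enumerating by repeatedly choosing an available operation (one whose prerequisites are all placed) gives 33 distinct complete orderings.

33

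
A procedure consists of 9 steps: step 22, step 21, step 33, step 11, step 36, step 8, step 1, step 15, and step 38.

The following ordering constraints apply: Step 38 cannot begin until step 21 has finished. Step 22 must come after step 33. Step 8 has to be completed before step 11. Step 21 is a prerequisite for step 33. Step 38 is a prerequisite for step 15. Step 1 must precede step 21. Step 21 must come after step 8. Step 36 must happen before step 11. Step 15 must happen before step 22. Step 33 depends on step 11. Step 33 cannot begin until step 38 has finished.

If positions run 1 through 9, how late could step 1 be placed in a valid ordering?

Every step that must follow step 1 has to come after it. Tracing all chains starting from step 1, those steps are: step 22, step 21, step 33, step 15, step 38 — 5 in total.
So at least 5 steps follow step 1, putting step 1 no later than position 4. That position is achievable by scheduling everything else first.

4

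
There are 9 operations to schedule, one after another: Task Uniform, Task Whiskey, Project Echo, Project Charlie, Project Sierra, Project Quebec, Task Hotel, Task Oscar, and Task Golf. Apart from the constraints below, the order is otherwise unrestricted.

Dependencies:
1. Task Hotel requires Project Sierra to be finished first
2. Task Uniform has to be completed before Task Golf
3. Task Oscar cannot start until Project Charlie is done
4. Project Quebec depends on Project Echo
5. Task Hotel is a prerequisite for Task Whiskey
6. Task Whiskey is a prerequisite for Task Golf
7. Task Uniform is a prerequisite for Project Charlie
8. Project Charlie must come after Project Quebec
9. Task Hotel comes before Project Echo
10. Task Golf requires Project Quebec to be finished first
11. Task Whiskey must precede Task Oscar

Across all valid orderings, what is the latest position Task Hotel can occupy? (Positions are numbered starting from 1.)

3

Following every chain forward from Task Hotel, the operations that must come later are Task Whiskey, Project Echo, Project Charlie, Project Quebec, Task Oscar, Task Golf — 6 of them.
With 6 mandatory successors out of 9 operations total, the latest slot for Task Hotel is 9−6 = 3, and it's reachable by doing all non-successors before Task Hotel.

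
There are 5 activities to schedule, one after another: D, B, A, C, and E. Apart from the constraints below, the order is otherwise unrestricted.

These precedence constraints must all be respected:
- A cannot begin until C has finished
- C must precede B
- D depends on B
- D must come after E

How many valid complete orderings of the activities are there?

11

The activities with no prerequisites are C, E; any of them can be placed first.
Enumerating by repeatedly choosing an available activity (one whose prerequisites are all placed) gives 11 distinct complete orderings.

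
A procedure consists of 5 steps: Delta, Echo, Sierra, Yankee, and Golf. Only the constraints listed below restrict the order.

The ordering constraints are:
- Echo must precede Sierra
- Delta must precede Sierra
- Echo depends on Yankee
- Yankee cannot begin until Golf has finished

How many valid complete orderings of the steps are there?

4

2 steps have no prerequisites (Delta, Golf), so any of them could come first.
Counting all ways to extend the partial order to a total order gives 4.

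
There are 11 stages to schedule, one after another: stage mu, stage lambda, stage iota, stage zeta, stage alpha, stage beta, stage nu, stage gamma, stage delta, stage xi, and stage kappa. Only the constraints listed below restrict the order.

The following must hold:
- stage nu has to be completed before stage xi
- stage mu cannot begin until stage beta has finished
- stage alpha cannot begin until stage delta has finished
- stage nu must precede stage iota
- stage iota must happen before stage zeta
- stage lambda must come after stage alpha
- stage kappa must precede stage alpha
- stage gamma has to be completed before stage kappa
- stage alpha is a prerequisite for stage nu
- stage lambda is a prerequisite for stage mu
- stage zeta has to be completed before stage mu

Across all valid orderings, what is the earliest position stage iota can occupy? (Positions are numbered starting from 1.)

6

Every stage that must precede stage iota has to come before it. Tracing all chains that end at stage iota, those stages are: stage alpha, stage nu, stage gamma, stage delta, stage kappa — 5 in total.
With 5 mandatory predecessors, the earliest stage iota can sit is position 5+1 = 6, and placing just those 5 first achieves it.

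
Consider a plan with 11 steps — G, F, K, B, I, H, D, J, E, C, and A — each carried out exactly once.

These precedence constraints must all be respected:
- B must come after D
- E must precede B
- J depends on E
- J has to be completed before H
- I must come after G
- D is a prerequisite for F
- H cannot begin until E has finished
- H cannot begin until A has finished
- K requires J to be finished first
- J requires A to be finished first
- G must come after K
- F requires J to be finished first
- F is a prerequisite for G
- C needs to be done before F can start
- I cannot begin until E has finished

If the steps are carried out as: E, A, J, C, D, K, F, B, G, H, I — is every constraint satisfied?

Yes

Checking each listed constraint against this order: for instance, E is in position 1 and I in position 11, so that constraint holds — and the remaining constraints check out the same way.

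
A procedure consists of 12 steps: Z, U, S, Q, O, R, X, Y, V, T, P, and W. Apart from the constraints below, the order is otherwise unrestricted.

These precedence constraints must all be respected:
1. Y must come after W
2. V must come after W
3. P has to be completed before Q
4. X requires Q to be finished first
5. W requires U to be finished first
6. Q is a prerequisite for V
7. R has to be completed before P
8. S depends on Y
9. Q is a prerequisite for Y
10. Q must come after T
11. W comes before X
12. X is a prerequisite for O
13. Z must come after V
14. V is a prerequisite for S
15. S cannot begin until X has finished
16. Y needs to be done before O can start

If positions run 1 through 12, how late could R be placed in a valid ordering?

The steps that are forced after R, directly or by a chain of constraints, are Z, S, Q, O, X, Y, V, P. That's 8 steps.
With 8 mandatory successors out of 12 steps total, the latest slot for R is 12−8 = 4, and it's reachable by doing all non-successors before R.

4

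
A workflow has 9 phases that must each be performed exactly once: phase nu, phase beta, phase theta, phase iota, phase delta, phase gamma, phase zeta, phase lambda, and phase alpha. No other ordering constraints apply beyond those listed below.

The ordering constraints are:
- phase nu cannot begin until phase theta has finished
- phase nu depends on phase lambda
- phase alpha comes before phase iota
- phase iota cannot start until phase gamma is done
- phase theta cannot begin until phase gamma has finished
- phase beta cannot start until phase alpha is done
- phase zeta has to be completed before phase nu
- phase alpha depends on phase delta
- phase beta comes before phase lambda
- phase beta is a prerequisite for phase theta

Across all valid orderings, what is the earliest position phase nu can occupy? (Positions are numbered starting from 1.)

8

Working backwards through the constraints from phase nu, its full set of required predecessors is phase beta, phase theta, phase delta, phase gamma, phase zeta, phase lambda, phase alpha — 7 of them.
So at minimum 7 phases come before phase nu, putting phase nu no earlier than position 8. That position is achievable by scheduling exactly those predecessors first.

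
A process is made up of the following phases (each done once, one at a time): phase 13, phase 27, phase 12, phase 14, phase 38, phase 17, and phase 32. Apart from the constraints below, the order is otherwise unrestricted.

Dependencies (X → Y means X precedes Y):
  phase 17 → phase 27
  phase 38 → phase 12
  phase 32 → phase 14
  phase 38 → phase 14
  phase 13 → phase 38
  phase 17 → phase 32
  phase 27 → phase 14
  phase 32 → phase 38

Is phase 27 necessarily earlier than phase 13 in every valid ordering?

Phase 27 and phase 13 are not related by any chain of constraints.
A valid ordering placing phase 13 before phase 27 exists, so the answer is no.

No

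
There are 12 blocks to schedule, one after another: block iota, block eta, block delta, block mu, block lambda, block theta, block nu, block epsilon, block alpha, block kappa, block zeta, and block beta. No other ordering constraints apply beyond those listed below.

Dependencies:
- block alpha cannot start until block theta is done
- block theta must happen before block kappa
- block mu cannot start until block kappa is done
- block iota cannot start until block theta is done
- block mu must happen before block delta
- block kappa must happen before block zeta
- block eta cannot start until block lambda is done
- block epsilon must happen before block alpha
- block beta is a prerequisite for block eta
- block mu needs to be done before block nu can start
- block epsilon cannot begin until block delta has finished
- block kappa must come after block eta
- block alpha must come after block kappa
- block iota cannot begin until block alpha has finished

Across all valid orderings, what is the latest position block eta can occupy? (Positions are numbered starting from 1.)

4

The blocks that are forced after block eta, directly or by a chain of constraints, are block iota, block delta, block mu, block nu, block epsilon, block alpha, block kappa, block zeta. That's 8 blocks.
With 8 mandatory successors out of 12 blocks total, the latest slot for block eta is 12−8 = 4, and it's reachable by doing all non-successors before block eta.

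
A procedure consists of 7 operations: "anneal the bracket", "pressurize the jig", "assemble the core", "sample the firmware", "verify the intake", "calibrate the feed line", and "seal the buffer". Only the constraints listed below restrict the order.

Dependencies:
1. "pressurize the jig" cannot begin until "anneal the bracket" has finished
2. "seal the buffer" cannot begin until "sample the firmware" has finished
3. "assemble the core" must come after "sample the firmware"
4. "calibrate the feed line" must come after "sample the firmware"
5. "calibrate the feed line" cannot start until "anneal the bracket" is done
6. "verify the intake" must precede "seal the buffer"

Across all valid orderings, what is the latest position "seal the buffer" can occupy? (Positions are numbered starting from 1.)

"seal the buffer" has no required successors, so nothing stops it from going last (position 7).

7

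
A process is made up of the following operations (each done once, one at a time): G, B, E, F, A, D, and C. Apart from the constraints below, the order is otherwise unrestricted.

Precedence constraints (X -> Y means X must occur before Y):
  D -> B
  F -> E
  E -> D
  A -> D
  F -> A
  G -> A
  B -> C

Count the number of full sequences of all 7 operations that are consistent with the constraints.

2 operations have no prerequisites (G, F), so any of them could come first.
Enumerating by repeatedly choosing an available operation (one whose prerequisites are all placed) gives 5 distinct complete orderings.

5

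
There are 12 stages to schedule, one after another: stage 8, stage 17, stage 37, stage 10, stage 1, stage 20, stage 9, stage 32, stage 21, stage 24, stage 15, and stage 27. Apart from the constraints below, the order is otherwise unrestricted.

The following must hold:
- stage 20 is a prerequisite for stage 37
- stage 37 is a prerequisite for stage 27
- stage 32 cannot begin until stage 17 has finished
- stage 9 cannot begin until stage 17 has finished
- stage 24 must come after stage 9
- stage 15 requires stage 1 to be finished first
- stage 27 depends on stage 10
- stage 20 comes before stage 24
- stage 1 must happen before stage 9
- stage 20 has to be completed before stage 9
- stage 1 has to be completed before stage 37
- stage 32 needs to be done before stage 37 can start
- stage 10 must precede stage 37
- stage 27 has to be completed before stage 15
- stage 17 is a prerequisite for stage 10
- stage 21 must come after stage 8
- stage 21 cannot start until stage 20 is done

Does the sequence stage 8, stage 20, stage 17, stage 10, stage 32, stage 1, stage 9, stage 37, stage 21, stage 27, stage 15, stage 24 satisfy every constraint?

Yes

Every stated constraint is respected: stage 20 sits at position 2, ahead of stage 24 at position 12, and each of the other listed pairs likewise has the predecessor earlier in the sequence.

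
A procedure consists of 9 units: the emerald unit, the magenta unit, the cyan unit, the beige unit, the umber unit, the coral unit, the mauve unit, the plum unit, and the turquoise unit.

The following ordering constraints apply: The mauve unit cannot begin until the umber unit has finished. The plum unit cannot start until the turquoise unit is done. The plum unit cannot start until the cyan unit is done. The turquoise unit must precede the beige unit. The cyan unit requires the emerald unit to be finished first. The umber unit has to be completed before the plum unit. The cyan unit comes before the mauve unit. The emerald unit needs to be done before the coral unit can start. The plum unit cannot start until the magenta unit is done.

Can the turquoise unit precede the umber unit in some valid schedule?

Nothing in the constraints forces the umber unit before the turquoise unit — there is no chain from the umber unit to the turquoise unit.
That means at least one valid schedule has the turquoise unit before the umber unit.

Yes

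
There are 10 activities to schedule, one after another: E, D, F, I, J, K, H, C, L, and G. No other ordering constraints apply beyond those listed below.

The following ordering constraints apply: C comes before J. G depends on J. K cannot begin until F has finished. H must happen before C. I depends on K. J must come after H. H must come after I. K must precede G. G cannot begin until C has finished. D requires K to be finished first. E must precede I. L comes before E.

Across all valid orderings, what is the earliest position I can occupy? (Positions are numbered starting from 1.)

The activities that are forced before I, directly or transitively, are E, F, K, L. That's 4 activities.
So at minimum 4 activities come before I, putting I no earlier than position 5. That position is achievable by scheduling exactly those predecessors first.

5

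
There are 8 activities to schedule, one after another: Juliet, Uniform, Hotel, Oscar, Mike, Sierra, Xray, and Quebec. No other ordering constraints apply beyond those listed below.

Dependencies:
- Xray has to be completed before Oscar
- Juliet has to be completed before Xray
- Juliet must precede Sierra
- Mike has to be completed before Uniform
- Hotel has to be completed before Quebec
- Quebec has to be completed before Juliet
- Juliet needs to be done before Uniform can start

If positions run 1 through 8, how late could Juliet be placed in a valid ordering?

Following every chain forward from Juliet, the activities that must come later are Uniform, Oscar, Sierra, Xray — 4 of them.
With 4 mandatory successors out of 8 activities total, the latest slot for Juliet is 8−4 = 4, and it's reachable by doing all non-successors before Juliet.

4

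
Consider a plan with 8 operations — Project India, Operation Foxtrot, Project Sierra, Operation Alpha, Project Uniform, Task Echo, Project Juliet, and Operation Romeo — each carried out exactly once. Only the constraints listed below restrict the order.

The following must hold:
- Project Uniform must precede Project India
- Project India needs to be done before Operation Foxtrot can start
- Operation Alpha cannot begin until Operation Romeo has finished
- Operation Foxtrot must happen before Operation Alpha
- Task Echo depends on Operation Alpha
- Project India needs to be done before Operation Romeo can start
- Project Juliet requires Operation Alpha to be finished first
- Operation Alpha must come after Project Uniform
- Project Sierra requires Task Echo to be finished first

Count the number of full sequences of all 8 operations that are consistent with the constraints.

6

Only Project Uniform has no prerequisites, so it must go first.
Enumerating by repeatedly choosing an available operation (one whose prerequisites are all placed) gives 6 distinct complete orderings.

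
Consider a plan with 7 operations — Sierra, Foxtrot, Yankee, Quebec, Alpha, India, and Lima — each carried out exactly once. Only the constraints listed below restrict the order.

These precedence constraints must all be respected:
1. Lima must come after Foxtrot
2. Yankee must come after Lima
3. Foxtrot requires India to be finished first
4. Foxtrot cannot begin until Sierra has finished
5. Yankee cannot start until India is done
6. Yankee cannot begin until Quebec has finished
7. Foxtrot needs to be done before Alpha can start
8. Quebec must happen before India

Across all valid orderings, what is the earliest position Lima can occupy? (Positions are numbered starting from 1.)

5

Working backwards through the constraints from Lima, its full set of required predecessors is Sierra, Foxtrot, Quebec, India — 4 of them.
With 4 mandatory predecessors, the earliest Lima can sit is position 4+1 = 5, and placing just those 4 first achieves it.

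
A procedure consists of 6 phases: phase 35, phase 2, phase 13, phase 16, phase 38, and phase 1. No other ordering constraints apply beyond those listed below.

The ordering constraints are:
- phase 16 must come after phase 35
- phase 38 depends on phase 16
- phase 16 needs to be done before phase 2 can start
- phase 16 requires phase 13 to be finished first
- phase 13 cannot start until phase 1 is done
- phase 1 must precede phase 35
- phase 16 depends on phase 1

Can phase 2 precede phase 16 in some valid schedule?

Following phase 16 → phase 2, phase 16 must precede phase 2 in every valid ordering.
Hence phase 2 can never be scheduled before phase 16.

No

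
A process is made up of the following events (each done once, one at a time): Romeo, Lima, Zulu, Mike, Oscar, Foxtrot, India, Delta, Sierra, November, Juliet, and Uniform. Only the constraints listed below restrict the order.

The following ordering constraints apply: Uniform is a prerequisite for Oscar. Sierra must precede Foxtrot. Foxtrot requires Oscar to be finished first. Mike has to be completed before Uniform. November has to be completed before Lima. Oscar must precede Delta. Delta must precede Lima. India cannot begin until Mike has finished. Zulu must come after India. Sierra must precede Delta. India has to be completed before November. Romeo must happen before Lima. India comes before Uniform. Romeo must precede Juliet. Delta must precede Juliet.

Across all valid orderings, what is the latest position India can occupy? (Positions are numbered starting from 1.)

Following every chain forward from India, the events that must come later are Lima, Zulu, Oscar, Foxtrot, Delta, November, Juliet, Uniform — 8 of them.
So at least 8 events follow India, putting India no later than position 4. That position is achievable by scheduling everything else first.

4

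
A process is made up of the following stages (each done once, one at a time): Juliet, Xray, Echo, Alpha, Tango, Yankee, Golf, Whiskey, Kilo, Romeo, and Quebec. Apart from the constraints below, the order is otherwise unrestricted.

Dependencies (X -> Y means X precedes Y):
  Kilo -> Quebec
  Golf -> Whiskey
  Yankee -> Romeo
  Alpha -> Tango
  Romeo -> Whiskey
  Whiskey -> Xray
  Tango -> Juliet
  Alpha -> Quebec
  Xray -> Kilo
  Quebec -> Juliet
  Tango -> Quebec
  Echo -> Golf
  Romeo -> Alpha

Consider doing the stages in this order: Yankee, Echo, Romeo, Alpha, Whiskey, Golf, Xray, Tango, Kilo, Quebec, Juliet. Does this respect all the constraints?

No

In the proposed order, Whiskey appears before Golf.
Since Golf is required before Whiskey, the ordering is invalid.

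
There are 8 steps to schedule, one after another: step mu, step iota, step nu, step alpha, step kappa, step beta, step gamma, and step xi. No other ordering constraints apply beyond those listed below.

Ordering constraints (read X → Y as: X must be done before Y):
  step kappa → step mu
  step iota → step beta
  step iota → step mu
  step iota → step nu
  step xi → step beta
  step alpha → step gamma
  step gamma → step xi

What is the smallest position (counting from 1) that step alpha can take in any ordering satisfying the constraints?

1

No constraint forces any other step before step alpha, so it can be placed first.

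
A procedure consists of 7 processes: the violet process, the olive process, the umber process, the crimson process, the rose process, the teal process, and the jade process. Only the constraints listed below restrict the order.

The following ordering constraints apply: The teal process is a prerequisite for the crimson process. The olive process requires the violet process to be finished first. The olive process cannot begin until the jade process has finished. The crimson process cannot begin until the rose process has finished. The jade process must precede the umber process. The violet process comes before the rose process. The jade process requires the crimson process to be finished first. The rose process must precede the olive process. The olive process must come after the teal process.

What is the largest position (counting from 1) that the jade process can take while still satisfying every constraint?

The processes that are forced after the jade process, directly or by a chain of constraints, are the olive process, the umber process. That's 2 processes.
So at least 2 processes follow the jade process, putting the jade process no later than position 5. That position is achievable by scheduling everything else first.

5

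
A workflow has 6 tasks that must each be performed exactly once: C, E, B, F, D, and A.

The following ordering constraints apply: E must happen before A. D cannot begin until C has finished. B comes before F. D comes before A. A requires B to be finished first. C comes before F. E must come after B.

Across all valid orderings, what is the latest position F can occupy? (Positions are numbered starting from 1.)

No constraint forces any task after F, so it can be placed last, in position 6.

6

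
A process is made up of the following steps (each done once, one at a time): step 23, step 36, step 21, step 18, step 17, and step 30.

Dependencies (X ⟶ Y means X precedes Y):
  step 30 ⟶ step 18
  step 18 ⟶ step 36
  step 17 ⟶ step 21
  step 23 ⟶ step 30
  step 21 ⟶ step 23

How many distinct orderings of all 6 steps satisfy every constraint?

Step 17 is the only step with nothing required before it, so every ordering starts there.
Every step is then forced in turn, so only 1 complete ordering is consistent with the constraints.

1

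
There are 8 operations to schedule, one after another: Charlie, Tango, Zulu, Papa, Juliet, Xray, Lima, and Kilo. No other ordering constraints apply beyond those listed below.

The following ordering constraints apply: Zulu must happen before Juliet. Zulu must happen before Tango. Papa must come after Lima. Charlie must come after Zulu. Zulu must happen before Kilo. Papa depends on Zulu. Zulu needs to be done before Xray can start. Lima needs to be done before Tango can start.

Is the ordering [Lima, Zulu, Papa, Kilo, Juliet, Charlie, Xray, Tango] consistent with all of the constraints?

Checking each listed constraint against this order: for instance, Lima is in position 1 and Tango in position 8, so that constraint holds — and the remaining constraints check out the same way.

Yes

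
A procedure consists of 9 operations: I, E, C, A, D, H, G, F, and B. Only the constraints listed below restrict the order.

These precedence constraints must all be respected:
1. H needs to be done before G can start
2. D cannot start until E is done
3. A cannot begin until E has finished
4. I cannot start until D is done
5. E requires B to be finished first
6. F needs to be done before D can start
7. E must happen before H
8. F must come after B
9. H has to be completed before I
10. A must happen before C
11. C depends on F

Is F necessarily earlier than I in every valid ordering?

There is a constraint chain F → D → I.
That forces F before I in every valid schedule.

Yes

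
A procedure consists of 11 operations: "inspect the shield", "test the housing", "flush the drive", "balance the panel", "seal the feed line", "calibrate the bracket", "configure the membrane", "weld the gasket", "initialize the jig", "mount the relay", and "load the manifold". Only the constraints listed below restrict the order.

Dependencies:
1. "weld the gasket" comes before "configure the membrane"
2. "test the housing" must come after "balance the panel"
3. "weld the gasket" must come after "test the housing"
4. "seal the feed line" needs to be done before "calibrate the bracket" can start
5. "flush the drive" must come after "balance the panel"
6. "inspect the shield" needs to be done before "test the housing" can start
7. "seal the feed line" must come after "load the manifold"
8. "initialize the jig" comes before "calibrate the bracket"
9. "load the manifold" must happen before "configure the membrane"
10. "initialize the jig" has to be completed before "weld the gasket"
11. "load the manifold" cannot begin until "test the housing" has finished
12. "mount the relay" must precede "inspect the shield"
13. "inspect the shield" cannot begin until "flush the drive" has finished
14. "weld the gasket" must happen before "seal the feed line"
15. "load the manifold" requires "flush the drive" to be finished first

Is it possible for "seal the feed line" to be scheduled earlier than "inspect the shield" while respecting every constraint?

There is a dependency chain "inspect the shield" → "test the housing" → "load the manifold" → "seal the feed line", so "seal the feed line" always comes after "inspect the shield".
So no valid ordering can have "seal the feed line" before "inspect the shield".

No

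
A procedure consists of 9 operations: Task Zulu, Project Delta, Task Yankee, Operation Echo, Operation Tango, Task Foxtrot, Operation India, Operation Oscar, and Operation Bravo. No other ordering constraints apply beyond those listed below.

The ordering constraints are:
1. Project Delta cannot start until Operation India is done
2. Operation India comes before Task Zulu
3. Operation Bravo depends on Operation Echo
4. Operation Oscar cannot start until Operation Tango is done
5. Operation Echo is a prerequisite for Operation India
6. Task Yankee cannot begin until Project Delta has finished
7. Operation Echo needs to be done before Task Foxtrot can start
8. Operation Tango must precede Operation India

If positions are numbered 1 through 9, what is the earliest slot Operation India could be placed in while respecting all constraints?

The operations that are forced before Operation India, directly or transitively, are Operation Echo, Operation Tango. That's 2 operations.
So at minimum 2 operations come before Operation India, putting Operation India no earlier than position 3. That position is achievable by scheduling exactly those predecessors first.

3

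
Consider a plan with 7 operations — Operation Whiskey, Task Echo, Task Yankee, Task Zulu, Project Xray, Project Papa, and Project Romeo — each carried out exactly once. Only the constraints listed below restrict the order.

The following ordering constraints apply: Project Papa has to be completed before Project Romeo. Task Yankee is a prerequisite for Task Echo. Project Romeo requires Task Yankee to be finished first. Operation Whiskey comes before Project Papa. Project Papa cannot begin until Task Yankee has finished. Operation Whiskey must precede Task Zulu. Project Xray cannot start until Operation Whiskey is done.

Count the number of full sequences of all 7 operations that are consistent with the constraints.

The operations with no prerequisites are Operation Whiskey, Task Yankee; any of them can be placed first.
Systematically extending each partial ordering one operation at a time and counting, there are 162 complete orderings.

162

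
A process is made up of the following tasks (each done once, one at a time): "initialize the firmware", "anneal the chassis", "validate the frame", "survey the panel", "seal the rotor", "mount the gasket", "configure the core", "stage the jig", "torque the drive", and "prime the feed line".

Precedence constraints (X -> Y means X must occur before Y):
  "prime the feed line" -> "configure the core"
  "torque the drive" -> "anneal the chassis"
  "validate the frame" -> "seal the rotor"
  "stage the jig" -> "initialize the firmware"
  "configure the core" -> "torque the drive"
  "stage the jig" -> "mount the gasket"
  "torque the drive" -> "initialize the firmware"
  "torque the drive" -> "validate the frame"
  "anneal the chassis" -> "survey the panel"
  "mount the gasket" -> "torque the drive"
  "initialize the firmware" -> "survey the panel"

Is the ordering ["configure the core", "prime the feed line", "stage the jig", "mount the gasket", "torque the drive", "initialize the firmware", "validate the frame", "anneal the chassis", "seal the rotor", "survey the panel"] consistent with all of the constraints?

No

In the proposed order, "configure the core" appears before "prime the feed line".
Since "prime the feed line" is required before "configure the core", the ordering is invalid.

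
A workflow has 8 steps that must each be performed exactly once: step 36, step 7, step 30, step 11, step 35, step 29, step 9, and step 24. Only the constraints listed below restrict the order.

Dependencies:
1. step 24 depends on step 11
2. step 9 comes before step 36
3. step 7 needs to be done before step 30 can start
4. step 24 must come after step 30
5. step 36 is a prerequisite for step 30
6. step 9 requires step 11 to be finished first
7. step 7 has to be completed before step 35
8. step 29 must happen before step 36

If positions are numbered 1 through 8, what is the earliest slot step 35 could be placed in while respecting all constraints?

2

Working backwards through the constraints from step 35, its only required predecessor is step 7.
With 1 mandatory predecessor, the earliest step 35 can sit is position 1+1 = 2, and placing just that one first achieves it.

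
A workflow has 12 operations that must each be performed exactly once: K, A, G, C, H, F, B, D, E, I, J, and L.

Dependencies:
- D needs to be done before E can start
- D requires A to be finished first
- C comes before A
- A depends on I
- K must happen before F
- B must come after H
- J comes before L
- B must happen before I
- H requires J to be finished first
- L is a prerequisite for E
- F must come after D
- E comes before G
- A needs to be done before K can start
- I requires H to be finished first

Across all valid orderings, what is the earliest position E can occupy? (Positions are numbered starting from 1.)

Working backwards through the constraints from E, its full set of required predecessors is A, C, H, B, D, I, J, L — 8 of them.
With 8 mandatory predecessors, the earliest E can sit is position 8+1 = 9, and placing just those 8 first achieves it.

9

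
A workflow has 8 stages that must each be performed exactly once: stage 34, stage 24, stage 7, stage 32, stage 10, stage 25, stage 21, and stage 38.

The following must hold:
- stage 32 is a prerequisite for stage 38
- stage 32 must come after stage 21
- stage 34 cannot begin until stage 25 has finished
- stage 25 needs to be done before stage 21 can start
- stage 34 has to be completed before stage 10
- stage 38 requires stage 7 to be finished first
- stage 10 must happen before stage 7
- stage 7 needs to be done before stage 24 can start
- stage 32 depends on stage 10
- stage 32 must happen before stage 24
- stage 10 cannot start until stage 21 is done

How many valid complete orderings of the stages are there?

Stage 25 is the only stage with nothing required before it, so every ordering starts there.
Systematically extending each partial ordering one stage at a time and counting, there are 8 complete orderings.

8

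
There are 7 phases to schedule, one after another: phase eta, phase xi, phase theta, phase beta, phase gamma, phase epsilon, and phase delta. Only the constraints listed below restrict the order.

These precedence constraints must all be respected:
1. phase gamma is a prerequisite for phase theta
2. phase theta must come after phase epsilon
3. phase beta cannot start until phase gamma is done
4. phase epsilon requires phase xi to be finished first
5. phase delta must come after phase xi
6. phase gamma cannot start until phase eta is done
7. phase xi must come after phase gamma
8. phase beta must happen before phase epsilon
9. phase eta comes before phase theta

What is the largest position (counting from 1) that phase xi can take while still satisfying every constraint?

The phases that are forced after phase xi, directly or by a chain of constraints, are phase theta, phase epsilon, phase delta. That's 3 phases.
With 3 mandatory successors out of 7 phases total, the latest slot for phase xi is 7−3 = 4, and it's reachable by doing all non-successors before phase xi.

4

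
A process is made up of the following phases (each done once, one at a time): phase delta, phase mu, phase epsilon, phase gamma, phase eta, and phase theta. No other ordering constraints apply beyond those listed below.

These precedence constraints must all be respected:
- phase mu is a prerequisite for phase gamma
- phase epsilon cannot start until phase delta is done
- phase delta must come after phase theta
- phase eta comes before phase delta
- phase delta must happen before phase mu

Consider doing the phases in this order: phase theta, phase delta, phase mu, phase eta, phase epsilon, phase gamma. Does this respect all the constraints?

In the proposed order, phase delta appears before phase eta.
That contradicts the constraint that phase eta must precede phase delta.

No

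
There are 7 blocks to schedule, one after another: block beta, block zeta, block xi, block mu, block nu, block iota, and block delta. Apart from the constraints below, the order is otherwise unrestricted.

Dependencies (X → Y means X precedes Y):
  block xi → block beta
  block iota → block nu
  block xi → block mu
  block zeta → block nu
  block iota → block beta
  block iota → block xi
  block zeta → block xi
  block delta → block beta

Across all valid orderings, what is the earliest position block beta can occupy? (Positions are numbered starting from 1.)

5

The blocks that are forced before block beta, directly or transitively, are block zeta, block xi, block iota, block delta. That's 4 blocks.
So at minimum 4 blocks come before block beta, putting block beta no earlier than position 5. That position is achievable by scheduling exactly those predecessors first.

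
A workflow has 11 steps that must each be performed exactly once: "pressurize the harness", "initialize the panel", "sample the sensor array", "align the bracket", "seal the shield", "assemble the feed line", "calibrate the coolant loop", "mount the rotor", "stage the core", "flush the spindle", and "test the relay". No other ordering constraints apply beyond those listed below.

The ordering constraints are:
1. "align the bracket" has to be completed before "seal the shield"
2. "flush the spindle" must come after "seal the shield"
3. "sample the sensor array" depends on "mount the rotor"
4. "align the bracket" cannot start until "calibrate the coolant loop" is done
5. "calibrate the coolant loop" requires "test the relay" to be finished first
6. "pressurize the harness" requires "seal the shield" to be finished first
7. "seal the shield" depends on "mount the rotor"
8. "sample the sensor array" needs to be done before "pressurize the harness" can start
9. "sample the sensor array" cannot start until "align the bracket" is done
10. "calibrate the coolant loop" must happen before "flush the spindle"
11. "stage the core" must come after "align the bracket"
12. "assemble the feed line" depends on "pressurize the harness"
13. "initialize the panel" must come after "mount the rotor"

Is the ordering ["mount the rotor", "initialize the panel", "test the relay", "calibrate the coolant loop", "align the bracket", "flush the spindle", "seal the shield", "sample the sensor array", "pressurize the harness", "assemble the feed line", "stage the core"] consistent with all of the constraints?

No

The sequence places "flush the spindle" ahead of "seal the shield".
But one of the constraints requires "seal the shield" before "flush the spindle", so this ordering violates it.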